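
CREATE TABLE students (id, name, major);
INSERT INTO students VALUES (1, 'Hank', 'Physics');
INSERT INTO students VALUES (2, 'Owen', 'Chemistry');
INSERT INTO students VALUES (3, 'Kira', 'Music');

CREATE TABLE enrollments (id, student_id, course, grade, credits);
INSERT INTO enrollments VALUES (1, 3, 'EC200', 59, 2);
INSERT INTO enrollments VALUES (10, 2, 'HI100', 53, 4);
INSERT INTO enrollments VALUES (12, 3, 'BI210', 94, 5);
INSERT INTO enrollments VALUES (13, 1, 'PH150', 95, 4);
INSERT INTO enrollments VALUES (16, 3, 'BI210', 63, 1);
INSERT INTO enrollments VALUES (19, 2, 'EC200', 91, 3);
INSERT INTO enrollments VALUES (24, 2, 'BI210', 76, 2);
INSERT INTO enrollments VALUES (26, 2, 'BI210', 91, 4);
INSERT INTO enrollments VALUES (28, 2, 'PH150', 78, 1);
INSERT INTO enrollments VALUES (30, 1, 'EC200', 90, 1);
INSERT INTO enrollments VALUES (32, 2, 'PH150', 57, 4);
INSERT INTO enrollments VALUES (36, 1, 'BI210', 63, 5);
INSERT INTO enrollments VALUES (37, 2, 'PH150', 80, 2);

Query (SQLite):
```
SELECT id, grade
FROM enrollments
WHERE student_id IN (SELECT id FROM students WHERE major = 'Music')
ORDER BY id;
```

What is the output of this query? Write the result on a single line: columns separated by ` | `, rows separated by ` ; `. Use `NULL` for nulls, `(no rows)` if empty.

1 | 59 ; 12 | 94 ; 16 | 63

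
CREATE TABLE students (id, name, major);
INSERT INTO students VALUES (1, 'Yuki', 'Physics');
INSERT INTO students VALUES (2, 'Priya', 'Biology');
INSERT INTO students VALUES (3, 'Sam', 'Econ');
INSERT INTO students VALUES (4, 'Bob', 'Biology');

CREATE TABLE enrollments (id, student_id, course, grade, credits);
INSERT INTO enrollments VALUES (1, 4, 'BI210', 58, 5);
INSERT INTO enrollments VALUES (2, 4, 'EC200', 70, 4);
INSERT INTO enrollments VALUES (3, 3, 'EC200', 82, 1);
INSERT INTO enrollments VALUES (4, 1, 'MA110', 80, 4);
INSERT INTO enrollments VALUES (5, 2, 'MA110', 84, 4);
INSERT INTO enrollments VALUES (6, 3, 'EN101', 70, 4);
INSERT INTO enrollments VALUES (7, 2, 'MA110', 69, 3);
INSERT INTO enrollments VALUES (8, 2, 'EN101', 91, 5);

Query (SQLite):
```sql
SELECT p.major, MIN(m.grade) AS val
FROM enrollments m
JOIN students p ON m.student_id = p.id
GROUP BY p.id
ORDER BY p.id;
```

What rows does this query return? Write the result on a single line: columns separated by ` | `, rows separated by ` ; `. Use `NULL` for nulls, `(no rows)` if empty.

Physics | 80 ; Biology | 69 ; Econ | 70 ; Biology | 58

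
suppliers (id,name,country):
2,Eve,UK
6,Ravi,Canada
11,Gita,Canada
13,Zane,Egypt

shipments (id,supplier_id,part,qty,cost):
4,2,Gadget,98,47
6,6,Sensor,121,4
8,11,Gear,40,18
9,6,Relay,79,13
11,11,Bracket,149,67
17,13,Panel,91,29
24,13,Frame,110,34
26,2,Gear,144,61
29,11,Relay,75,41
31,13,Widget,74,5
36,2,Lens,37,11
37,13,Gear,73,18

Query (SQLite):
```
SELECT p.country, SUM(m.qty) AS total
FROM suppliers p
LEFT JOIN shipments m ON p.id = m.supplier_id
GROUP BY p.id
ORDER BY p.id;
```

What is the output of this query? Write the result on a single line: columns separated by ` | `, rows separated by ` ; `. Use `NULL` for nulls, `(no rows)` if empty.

UK | 279 ; Canada | 200 ; Canada | 264 ; Egypt | 348

LEFT JOIN keeps every suppliers row; unmatched ones get NULL for shipments columns.
Group by suppliers.id and compute SUM(m.qty). SUM over an all-NULL group is NULL.
  2: ids {4, 26, 36} → SUM(m.qty)=279
  6: ids {6, 9} → SUM(m.qty)=200
  11: ids {8, 11, 29} → SUM(m.qty)=264
  13: ids {17, 24, 31, 37} → SUM(m.qty)=348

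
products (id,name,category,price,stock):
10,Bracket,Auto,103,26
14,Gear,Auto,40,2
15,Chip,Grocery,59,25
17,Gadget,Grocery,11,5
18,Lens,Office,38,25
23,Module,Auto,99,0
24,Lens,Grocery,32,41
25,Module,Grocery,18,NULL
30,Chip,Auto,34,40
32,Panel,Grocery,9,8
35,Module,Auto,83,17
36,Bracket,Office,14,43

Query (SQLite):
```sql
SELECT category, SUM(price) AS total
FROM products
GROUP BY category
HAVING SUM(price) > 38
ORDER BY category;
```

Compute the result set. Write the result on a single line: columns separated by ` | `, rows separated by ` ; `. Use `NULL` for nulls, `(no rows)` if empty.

Partition products by category; compute SUM(price) within each group.
HAVING: keep groups where SUM(price) > 38.
  Auto: ids {10, 14, 23, 30, 35} → SUM(price)=359
  Grocery: ids {15, 17, 24, 25, 32} → SUM(price)=129
  Office: ids {18, 36} → SUM(price)=52

Auto | 359 ; Grocery | 129 ; Office | 52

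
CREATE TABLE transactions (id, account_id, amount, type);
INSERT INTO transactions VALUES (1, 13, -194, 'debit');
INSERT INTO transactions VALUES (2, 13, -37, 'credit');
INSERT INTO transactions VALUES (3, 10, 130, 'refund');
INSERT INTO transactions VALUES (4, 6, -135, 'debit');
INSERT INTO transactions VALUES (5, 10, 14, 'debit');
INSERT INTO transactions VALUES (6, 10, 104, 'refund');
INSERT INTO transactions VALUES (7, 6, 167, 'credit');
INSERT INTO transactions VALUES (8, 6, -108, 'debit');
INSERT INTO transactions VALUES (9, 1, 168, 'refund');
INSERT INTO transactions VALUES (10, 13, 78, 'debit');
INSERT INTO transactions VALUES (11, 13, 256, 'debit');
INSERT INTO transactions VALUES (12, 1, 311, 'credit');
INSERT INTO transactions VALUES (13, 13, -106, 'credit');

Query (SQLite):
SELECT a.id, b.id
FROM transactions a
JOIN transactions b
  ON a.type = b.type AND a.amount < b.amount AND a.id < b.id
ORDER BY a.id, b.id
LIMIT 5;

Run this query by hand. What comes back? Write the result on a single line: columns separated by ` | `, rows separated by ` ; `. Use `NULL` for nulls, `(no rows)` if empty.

1 | 4 ; 1 | 5 ; 1 | 8 ; 1 | 10 ; 1 | 11

Pairs (a,b) with same type, a.amount < b.amount, a.id < b.id.
type groups: credit:{2,7,12,13} debit:{1,4,5,8,10,11} refund:{3,6,9}
Ordered by (a.id, b.id); first 5.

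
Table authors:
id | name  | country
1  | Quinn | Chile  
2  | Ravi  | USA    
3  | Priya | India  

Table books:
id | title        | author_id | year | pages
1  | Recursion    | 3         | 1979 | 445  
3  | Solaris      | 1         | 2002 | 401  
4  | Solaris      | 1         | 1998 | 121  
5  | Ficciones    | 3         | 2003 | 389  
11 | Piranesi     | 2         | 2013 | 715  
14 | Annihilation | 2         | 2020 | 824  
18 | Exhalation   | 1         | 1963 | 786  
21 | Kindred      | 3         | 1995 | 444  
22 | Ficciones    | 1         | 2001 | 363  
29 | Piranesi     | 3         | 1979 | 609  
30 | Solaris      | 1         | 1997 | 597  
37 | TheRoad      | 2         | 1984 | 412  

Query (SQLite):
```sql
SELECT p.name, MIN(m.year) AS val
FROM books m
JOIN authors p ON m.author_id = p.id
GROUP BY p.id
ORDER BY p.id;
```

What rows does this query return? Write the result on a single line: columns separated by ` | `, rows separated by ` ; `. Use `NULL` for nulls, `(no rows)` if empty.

Quinn | 1963 ; Ravi | 1984 ; Priya | 1979

Join each books row to its authors via author_id.
Group joined rows by authors.id; compute MIN(m.year) per group.
  1: ids {3, 4, 18, 22, 30} → MIN(m.year)=1963
  2: ids {11, 14, 37} → MIN(m.year)=1984
  3: ids {1, 5, 21, 29} → MIN(m.year)=1979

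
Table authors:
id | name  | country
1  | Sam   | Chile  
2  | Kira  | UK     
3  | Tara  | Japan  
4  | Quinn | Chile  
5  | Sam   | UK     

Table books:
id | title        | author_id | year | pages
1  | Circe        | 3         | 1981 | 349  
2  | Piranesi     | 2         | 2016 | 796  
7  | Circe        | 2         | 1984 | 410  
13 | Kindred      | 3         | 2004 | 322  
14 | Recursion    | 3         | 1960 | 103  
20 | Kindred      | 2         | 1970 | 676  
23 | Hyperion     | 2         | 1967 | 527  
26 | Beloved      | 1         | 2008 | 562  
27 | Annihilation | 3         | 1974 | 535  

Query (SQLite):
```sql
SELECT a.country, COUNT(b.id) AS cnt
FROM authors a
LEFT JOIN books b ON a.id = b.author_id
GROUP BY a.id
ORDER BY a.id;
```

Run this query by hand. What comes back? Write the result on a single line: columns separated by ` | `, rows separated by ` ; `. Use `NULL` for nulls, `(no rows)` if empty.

Chile | 1 ; UK | 4 ; Japan | 4 ; Chile | 0 ; UK | 0

LEFT JOIN keeps every authors row; unmatched ones get NULL for books columns.
Group by authors.id and compute COUNT(b.id). COUNT(col) of an all-NULL group is 0.
  1: ids {26} → COUNT(b.id)=1
  2: ids {2, 7, 20, 23} → COUNT(b.id)=4
  3: ids {1, 13, 14, 27} → COUNT(b.id)=4
  4: ids {—} → COUNT(b.id)=0
  5: ids {—} → COUNT(b.id)=0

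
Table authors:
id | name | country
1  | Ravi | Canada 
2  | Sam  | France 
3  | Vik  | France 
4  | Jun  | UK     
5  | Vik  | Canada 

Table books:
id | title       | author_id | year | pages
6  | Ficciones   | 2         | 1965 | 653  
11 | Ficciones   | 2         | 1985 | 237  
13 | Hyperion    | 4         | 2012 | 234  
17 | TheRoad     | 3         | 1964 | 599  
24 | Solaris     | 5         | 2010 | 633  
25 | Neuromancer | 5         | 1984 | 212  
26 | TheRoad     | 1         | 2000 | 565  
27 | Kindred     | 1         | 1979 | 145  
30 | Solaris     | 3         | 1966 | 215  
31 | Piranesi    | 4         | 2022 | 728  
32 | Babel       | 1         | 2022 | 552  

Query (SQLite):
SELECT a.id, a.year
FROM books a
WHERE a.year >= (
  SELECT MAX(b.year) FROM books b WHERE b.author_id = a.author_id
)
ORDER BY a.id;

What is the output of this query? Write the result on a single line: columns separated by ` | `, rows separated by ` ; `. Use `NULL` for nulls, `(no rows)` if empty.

11 | 1985 ; 24 | 2010 ; 30 | 1966 ; 31 | 2022 ; 32 | 2022

For each books row a, compute MAX(year) over rows sharing a.author_id.
Keep row a if a.year >= that per-group MAX.
  author_id=1: MAX(year) = 2022
  author_id=2: MAX(year) = 1985
  author_id=3: MAX(year) = 1966
  author_id=4: MAX(year) = 2022
  author_id=5: MAX(year) = 2010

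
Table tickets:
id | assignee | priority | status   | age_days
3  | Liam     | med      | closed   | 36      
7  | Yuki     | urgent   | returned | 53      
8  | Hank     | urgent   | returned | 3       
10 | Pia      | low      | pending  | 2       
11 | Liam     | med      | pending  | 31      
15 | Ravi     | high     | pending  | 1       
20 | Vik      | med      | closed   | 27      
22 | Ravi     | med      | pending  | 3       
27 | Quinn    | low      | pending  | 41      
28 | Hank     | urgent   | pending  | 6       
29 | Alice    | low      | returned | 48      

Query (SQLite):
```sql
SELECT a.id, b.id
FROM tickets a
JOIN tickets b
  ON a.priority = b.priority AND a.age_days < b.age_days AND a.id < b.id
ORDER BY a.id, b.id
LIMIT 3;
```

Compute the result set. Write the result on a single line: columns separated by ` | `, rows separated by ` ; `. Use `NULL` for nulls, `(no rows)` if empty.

Pairs (a,b) with same priority, a.age_days < b.age_days, a.id < b.id.
priority groups: high:{15} low:{10,27,29} med:{3,11,20,22} urgent:{7,8,28}
Ordered by (a.id, b.id); first 3.

8 | 28 ; 10 | 27 ; 10 | 29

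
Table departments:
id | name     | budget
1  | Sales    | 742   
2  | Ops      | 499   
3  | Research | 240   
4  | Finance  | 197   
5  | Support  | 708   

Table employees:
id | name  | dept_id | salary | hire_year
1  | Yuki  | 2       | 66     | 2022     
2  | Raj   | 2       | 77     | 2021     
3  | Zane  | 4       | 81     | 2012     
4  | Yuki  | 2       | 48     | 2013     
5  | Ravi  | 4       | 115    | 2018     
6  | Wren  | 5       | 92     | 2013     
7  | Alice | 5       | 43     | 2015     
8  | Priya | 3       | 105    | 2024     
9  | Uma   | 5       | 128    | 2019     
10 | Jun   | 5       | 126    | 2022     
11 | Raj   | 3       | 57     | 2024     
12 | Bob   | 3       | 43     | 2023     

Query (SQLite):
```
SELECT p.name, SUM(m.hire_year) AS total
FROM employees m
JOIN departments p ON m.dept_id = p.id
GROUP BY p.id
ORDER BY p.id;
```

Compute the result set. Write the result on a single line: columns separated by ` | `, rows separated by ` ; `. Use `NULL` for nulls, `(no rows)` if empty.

Ops | 6056 ; Research | 6071 ; Finance | 4030 ; Support | 8069

Join each employees row to its departments via dept_id.
Group joined rows by departments.id; compute SUM(m.hire_year) per group.
  2: ids {1, 2, 4} → SUM(m.hire_year)=6056
  3: ids {8, 11, 12} → SUM(m.hire_year)=6071
  4: ids {3, 5} → SUM(m.hire_year)=4030
  5: ids {6, 7, 9, 10} → SUM(m.hire_year)=8069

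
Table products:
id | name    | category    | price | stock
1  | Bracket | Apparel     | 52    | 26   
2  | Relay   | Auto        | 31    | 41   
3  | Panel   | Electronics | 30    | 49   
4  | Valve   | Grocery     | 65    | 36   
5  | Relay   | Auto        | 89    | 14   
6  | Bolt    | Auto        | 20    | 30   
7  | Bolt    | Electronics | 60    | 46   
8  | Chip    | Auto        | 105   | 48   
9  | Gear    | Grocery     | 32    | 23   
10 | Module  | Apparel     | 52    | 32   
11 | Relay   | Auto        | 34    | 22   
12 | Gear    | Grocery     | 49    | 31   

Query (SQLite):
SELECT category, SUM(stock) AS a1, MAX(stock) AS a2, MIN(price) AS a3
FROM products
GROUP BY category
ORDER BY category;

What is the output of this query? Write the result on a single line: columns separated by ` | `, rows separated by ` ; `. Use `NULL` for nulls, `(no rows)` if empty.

Apparel | 58 | 32 | 52 ; Auto | 155 | 48 | 20 ; Electronics | 95 | 49 | 30 ; Grocery | 90 | 36 | 32

Group products by category.
Per group compute: SUM(stock), MAX(stock), MIN(price).
  Apparel: ids {1, 10} → SUM(stock)=58, MAX(stock)=32, MIN(price)=52
  Auto: ids {2, 5, 6, 8, 11} → SUM(stock)=155, MAX(stock)=48, MIN(price)=20
  Electronics: ids {3, 7} → SUM(stock)=95, MAX(stock)=49, MIN(price)=30
  Grocery: ids {4, 9, 12} → SUM(stock)=90, MAX(stock)=36, MIN(price)=32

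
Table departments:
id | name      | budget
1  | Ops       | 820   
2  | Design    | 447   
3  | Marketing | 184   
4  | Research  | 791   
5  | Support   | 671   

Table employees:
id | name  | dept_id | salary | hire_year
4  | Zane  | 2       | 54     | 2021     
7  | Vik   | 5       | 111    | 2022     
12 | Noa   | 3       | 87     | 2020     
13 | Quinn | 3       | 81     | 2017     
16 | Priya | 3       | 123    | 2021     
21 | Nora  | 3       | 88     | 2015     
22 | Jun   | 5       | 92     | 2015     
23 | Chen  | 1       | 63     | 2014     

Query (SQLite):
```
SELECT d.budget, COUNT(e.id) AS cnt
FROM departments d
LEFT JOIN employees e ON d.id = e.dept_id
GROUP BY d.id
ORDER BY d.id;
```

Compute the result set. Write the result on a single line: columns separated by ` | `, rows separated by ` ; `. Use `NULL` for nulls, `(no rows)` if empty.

820 | 1 ; 447 | 1 ; 184 | 4 ; 791 | 0 ; 671 | 2

LEFT JOIN keeps every departments row; unmatched ones get NULL for employees columns.
Group by departments.id and compute COUNT(e.id). COUNT(col) of an all-NULL group is 0.
  1: ids {23} → COUNT(e.id)=1
  2: ids {4} → COUNT(e.id)=1
  3: ids {12, 13, 16, 21} → COUNT(e.id)=4
  4: ids {—} → COUNT(e.id)=0
  5: ids {7, 22} → COUNT(e.id)=2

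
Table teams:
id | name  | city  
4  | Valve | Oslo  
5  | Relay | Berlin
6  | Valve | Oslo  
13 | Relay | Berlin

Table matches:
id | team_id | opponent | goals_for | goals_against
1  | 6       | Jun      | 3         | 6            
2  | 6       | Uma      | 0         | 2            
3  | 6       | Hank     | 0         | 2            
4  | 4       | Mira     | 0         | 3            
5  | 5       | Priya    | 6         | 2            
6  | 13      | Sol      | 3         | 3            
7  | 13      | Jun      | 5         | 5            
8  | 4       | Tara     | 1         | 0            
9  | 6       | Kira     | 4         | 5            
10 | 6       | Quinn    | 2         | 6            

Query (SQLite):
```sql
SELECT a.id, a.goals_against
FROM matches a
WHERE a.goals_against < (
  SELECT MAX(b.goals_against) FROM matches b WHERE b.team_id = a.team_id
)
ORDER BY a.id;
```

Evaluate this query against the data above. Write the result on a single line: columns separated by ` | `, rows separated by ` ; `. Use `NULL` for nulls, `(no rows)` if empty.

For each matches row a, compute MAX(goals_against) over rows sharing a.team_id.
Keep row a if a.goals_against < that per-group MAX.
  team_id=4: MAX(goals_against) = 3
  team_id=5: MAX(goals_against) = 2
  team_id=6: MAX(goals_against) = 6
  team_id=13: MAX(goals_against) = 5

2 | 2 ; 3 | 2 ; 6 | 3 ; 8 | 0 ; 9 | 5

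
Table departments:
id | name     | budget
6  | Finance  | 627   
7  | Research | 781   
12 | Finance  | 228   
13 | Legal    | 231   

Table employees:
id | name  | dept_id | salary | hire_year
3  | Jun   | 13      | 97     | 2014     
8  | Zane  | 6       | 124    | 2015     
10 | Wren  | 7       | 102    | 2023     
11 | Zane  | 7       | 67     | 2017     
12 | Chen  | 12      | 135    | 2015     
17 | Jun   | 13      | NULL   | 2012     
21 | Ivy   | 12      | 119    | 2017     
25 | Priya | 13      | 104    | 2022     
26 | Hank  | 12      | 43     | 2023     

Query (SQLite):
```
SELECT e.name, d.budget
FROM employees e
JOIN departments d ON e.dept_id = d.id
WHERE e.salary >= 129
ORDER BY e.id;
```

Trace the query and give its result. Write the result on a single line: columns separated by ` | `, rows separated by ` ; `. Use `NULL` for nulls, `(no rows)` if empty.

Chen | 228

Each employees row matches the departments row where dept_id = departments.id.
Then keep rows with e.salary >= 129.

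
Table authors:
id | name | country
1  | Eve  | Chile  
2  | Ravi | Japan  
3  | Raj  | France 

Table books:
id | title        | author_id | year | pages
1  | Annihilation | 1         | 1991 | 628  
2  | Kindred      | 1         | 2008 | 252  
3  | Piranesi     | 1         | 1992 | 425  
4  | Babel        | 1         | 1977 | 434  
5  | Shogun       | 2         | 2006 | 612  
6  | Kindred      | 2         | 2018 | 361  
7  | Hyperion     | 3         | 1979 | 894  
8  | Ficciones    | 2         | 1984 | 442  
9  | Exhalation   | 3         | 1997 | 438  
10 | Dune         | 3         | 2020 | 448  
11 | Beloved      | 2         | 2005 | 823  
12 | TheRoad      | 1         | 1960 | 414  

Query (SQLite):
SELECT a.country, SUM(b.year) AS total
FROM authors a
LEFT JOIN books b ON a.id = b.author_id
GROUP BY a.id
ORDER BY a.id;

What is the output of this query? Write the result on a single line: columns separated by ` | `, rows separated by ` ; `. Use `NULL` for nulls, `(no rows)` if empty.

LEFT JOIN keeps every authors row; unmatched ones get NULL for books columns.
Group by authors.id and compute SUM(b.year). SUM over an all-NULL group is NULL.
  1: ids {1, 2, 3, 4, 12} → SUM(b.year)=9928
  2: ids {5, 6, 8, 11} → SUM(b.year)=8013
  3: ids {7, 9, 10} → SUM(b.year)=5996

Chile | 9928 ; Japan | 8013 ; France | 5996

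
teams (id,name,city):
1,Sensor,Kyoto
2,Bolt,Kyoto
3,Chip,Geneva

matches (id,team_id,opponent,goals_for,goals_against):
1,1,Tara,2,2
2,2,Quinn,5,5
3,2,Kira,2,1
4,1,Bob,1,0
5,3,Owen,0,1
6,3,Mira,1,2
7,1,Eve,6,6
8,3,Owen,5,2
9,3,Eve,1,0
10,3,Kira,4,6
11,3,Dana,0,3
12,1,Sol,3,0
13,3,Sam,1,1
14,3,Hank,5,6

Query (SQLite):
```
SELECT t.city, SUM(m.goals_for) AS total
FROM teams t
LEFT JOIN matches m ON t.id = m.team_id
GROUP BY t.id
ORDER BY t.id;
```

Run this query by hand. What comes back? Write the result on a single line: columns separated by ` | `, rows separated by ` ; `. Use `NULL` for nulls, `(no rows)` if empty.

Kyoto | 12 ; Kyoto | 7 ; Geneva | 17

LEFT JOIN keeps every teams row; unmatched ones get NULL for matches columns.
Group by teams.id and compute SUM(m.goals_for). SUM over an all-NULL group is NULL.
  1: ids {1, 4, 7, 12} → SUM(m.goals_for)=12
  2: ids {2, 3} → SUM(m.goals_for)=7
  3: ids {5, 6, 8, 9, 10, 11, 13, 14} → SUM(m.goals_for)=17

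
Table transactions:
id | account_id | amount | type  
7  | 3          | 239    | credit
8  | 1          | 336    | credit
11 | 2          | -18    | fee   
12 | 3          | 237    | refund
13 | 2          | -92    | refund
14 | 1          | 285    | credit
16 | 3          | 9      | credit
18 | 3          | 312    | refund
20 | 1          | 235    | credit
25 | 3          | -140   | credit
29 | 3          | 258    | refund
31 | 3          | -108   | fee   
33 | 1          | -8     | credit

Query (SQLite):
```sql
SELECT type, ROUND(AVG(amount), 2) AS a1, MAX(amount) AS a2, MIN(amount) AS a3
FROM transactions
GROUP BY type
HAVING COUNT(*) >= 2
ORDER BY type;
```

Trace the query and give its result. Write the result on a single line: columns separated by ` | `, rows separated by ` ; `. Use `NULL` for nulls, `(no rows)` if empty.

Group transactions by type.
Per group compute: ROUND(AVG(amount), 2), MAX(amount), MIN(amount).
HAVING: drop groups with fewer than 2 rows.
  credit: ids {7, 8, 14, 16, 20, 25, 33} → ROUND(AVG(amount), 2)=136.57, MAX(amount)=336, MIN(amount)=-140
  fee: ids {11, 31} → ROUND(AVG(amount), 2)=-63, MAX(amount)=-18, MIN(amount)=-108
  refund: ids {12, 13, 18, 29} → ROUND(AVG(amount), 2)=178.75, MAX(amount)=312, MIN(amount)=-92

credit | 136.57 | 336 | -140 ; fee | -63 | -18 | -108 ; refund | 178.75 | 312 | -92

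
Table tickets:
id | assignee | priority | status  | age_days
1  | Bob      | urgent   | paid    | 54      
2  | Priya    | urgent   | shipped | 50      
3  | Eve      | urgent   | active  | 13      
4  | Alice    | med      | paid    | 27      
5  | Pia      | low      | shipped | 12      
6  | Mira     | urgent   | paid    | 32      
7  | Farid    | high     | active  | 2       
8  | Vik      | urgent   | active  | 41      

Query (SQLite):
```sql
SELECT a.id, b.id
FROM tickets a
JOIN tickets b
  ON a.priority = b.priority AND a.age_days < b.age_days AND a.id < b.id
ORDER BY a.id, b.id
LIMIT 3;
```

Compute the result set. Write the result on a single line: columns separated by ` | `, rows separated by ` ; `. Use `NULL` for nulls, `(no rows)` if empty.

Pairs (a,b) with same priority, a.age_days < b.age_days, a.id < b.id.
priority groups: high:{7} low:{5} med:{4} urgent:{1,2,3,6,8}
Ordered by (a.id, b.id); first 3.

3 | 6 ; 3 | 8 ; 6 | 8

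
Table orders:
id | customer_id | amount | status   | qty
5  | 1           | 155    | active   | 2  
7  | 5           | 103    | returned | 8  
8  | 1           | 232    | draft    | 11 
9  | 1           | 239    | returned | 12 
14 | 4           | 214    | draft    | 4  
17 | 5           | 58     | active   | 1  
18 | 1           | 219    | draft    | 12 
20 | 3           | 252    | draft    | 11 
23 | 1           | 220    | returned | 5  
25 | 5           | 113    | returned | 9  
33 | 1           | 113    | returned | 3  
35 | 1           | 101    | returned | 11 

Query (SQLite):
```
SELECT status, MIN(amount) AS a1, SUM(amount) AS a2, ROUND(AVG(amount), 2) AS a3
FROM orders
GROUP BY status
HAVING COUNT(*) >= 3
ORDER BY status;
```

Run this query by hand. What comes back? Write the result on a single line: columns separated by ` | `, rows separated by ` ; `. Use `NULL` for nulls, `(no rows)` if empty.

draft | 214 | 917 | 229.25 ; returned | 101 | 889 | 148.17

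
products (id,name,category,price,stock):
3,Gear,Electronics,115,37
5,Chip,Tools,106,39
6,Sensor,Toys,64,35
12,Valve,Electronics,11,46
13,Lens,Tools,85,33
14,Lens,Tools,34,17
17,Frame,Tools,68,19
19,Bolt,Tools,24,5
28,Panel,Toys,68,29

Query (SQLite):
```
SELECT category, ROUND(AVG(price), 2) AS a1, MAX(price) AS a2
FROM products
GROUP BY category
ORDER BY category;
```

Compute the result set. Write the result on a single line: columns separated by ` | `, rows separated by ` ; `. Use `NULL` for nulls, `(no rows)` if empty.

Electronics | 63 | 115 ; Tools | 63.4 | 106 ; Toys | 66 | 68

Group products by category.
Per group compute: ROUND(AVG(price), 2), MAX(price).
  Electronics: ids {3, 12} → ROUND(AVG(price), 2)=63, MAX(price)=115
  Tools: ids {5, 13, 14, 17, 19} → ROUND(AVG(price), 2)=63.4, MAX(price)=106
  Toys: ids {6, 28} → ROUND(AVG(price), 2)=66, MAX(price)=68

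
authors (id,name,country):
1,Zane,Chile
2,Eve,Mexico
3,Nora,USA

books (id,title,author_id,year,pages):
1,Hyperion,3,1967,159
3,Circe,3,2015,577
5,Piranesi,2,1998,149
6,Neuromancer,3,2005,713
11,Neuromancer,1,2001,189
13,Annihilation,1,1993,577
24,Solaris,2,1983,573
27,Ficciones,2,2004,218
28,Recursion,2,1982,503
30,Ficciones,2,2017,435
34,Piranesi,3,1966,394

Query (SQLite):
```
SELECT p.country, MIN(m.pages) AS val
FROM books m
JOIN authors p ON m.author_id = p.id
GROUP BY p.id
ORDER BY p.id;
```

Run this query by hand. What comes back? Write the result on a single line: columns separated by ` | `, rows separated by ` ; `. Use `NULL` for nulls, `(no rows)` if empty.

Chile | 189 ; Mexico | 149 ; USA | 159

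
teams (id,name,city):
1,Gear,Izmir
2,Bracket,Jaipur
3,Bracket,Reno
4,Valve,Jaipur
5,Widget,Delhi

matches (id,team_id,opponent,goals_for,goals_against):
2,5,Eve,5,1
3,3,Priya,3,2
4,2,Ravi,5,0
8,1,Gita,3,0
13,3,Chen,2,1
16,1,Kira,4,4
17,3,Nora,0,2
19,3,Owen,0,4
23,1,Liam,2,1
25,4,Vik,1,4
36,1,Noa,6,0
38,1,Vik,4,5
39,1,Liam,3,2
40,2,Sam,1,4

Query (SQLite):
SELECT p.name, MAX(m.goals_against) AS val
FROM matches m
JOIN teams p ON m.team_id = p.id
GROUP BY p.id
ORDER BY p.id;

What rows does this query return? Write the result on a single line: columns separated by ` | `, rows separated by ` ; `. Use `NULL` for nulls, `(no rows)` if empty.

Join each matches row to its teams via team_id.
Group joined rows by teams.id; compute MAX(m.goals_against) per group.
  1: ids {8, 16, 23, 36, 38, 39} → MAX(m.goals_against)=5
  2: ids {4, 40} → MAX(m.goals_against)=4
  3: ids {3, 13, 17, 19} → MAX(m.goals_against)=4
  4: ids {25} → MAX(m.goals_against)=4
  5: ids {2} → MAX(m.goals_against)=1

Gear | 5 ; Bracket | 4 ; Bracket | 4 ; Valve | 4 ; Widget | 1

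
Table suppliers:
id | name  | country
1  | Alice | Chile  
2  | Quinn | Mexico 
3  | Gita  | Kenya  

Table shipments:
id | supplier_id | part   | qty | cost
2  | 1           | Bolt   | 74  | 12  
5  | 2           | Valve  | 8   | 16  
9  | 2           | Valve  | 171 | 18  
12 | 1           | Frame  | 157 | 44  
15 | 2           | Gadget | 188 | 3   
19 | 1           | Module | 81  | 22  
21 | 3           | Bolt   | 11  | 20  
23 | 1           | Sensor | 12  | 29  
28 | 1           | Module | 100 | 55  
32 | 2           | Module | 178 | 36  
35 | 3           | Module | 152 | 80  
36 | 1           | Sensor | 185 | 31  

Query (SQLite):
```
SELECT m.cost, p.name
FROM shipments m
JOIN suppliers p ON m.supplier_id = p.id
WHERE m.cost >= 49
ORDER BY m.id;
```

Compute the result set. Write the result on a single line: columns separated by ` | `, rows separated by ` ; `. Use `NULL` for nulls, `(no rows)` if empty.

Each shipments row matches the suppliers row where supplier_id = suppliers.id.
Then keep rows with m.cost >= 49.

55 | Alice ; 80 | Gita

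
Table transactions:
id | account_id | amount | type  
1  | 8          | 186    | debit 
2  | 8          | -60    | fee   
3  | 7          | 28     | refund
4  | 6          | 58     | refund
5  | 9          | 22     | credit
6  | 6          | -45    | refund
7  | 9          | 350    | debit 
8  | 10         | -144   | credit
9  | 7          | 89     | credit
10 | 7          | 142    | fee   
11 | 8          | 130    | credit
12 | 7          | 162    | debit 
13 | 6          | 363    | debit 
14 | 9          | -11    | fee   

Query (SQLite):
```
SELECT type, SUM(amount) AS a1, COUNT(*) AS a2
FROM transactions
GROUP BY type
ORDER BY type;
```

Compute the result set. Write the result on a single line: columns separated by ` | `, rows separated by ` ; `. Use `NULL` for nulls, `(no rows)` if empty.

credit | 97 | 4 ; debit | 1061 | 4 ; fee | 71 | 3 ; refund | 41 | 3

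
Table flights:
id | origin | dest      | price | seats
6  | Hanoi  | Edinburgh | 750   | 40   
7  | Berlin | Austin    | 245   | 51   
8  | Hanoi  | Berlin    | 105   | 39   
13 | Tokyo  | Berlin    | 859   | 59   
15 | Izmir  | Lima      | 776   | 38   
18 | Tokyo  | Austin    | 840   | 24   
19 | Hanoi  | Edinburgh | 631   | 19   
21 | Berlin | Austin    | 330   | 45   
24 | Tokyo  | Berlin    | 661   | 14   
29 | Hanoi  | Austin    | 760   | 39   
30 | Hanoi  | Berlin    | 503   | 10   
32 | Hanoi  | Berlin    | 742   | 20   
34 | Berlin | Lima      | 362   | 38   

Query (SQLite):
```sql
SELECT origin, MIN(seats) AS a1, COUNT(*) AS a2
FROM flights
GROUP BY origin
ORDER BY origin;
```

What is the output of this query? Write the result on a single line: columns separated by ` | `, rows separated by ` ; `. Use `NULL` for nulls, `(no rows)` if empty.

Group flights by origin.
Per group compute: MIN(seats), COUNT(*).
  Berlin: ids {7, 21, 34} → MIN(seats)=38, COUNT(*)=3
  Hanoi: ids {6, 8, 19, 29, 30, 32} → MIN(seats)=10, COUNT(*)=6
  Izmir: ids {15} → MIN(seats)=38, COUNT(*)=1
  Tokyo: ids {13, 18, 24} → MIN(seats)=14, COUNT(*)=3

Berlin | 38 | 3 ; Hanoi | 10 | 6 ; Izmir | 38 | 1 ; Tokyo | 14 | 3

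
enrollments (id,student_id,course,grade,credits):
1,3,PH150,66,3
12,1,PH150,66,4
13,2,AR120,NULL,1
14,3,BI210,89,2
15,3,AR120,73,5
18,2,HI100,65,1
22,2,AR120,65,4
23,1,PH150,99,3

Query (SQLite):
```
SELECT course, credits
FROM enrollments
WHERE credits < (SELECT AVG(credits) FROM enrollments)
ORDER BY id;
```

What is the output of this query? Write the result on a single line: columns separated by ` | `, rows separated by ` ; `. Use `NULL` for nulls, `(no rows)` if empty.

Scalar subquery: AVG(credits) over all enrollments rows = 2.875.
Keep rows where credits < that value.

AR120 | 1 ; BI210 | 2 ; HI100 | 1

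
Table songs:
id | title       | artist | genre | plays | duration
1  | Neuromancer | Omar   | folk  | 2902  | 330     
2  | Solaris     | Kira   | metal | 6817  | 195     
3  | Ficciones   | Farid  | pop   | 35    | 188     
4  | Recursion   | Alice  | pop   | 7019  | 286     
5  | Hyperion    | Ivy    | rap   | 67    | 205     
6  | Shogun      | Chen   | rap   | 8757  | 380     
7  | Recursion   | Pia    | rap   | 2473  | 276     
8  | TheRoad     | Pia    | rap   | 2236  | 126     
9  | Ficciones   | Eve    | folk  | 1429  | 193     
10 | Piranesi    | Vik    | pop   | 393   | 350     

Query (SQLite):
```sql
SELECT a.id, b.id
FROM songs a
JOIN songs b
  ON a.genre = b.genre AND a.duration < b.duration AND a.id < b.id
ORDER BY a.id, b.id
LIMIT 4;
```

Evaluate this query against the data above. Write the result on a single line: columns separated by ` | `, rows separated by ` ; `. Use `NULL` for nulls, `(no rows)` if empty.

3 | 4 ; 3 | 10 ; 4 | 10 ; 5 | 6

Pairs (a,b) with same genre, a.duration < b.duration, a.id < b.id.
genre groups: folk:{1,9} metal:{2} pop:{3,4,10} rap:{5,6,7,8}
Ordered by (a.id, b.id); first 4.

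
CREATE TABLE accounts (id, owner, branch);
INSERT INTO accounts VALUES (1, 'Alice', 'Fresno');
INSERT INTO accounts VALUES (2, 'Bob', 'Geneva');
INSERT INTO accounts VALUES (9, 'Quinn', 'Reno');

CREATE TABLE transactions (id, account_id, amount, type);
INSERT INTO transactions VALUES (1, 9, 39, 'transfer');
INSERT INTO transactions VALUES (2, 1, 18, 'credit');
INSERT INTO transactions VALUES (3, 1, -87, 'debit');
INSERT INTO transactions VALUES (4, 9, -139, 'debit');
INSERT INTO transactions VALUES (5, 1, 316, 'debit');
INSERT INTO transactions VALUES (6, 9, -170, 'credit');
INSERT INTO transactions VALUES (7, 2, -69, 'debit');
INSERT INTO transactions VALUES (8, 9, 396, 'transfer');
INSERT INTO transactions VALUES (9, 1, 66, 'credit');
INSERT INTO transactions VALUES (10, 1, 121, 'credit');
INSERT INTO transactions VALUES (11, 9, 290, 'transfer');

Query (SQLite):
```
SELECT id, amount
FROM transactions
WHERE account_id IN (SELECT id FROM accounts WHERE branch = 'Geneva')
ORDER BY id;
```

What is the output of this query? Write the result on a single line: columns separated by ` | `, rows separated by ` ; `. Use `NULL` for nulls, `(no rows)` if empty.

7 | -69

Inner query: accounts.id where branch = 'Geneva'.
Outer: keep transactions rows whose account_id is in that set.
Inner query → {2}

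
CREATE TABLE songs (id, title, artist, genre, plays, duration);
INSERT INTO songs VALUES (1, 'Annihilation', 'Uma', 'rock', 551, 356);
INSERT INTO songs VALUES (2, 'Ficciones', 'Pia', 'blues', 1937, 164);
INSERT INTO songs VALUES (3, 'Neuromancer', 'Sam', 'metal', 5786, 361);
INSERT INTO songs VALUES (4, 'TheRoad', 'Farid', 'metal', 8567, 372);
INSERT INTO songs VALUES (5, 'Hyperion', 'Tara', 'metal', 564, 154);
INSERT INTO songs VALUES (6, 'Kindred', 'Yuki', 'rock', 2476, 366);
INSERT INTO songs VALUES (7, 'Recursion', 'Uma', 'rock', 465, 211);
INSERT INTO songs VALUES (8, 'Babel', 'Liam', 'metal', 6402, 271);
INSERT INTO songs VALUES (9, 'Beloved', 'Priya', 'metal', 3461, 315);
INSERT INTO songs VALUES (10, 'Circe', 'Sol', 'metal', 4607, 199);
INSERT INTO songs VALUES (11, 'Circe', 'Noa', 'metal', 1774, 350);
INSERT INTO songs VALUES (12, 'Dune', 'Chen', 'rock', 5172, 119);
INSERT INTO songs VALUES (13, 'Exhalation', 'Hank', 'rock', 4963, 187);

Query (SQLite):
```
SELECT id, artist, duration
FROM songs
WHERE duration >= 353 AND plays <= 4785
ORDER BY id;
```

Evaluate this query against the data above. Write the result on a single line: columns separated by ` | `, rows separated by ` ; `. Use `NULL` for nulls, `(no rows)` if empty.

duration >= 353: ids {1, 3, 4, 6}
plays <= 4785: ids {1, 2, 5, 6, 7, 9, 10, 11}
Combine with AND.

1 | Uma | 356 ; 6 | Yuki | 366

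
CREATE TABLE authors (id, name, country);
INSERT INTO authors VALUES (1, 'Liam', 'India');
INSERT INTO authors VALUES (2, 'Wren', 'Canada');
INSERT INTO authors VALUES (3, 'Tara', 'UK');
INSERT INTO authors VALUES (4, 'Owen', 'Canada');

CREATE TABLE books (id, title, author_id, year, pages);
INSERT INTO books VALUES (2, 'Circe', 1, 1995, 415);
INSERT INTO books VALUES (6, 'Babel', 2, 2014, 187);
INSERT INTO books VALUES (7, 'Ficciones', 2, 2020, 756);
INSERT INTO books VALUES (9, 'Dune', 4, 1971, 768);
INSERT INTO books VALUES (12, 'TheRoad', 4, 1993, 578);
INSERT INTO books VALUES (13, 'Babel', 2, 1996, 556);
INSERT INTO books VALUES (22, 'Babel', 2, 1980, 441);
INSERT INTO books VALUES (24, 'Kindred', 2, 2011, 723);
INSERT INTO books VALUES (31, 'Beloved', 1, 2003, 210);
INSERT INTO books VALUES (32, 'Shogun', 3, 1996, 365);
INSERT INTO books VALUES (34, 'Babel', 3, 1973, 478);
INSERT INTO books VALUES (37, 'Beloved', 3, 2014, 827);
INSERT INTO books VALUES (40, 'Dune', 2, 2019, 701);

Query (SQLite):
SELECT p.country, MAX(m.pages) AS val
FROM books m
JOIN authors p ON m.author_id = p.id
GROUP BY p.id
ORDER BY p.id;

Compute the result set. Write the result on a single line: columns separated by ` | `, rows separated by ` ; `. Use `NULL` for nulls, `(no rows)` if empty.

Join each books row to its authors via author_id.
Group joined rows by authors.id; compute MAX(m.pages) per group.
  1: ids {2, 31} → MAX(m.pages)=415
  2: ids {6, 7, 13, 22, 24, 40} → MAX(m.pages)=756
  3: ids {32, 34, 37} → MAX(m.pages)=827
  4: ids {9, 12} → MAX(m.pages)=768

India | 415 ; Canada | 756 ; UK | 827 ; Canada | 768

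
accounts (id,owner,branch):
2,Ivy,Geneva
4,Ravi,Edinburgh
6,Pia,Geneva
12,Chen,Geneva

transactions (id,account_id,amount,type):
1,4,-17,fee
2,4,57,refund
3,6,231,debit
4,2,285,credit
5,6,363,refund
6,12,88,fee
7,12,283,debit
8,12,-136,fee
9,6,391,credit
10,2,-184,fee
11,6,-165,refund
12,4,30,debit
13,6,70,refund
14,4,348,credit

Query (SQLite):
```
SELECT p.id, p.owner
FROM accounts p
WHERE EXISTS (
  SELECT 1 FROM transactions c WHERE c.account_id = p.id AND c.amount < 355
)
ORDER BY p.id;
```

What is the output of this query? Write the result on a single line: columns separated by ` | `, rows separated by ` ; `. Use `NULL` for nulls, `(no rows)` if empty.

For each accounts row, check whether any transactions with matching account_id has amount < 355.
Keep rows where that is true.

2 | Ivy ; 4 | Ravi ; 6 | Pia ; 12 | Chen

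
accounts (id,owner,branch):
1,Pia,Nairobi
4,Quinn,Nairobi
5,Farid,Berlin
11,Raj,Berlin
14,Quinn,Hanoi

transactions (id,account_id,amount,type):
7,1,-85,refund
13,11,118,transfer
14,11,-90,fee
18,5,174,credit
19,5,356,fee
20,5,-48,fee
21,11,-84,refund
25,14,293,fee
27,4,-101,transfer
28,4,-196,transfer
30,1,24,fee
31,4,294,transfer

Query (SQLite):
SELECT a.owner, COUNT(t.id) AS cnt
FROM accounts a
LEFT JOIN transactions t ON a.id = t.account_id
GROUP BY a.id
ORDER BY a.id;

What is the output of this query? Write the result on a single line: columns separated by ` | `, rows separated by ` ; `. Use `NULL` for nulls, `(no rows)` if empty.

Pia | 2 ; Quinn | 3 ; Farid | 3 ; Raj | 3 ; Quinn | 1

LEFT JOIN keeps every accounts row; unmatched ones get NULL for transactions columns.
Group by accounts.id and compute COUNT(t.id). COUNT(col) of an all-NULL group is 0.
  1: ids {7, 30} → COUNT(t.id)=2
  4: ids {27, 28, 31} → COUNT(t.id)=3
  5: ids {18, 19, 20} → COUNT(t.id)=3
  11: ids {13, 14, 21} → COUNT(t.id)=3
  14: ids {25} → COUNT(t.id)=1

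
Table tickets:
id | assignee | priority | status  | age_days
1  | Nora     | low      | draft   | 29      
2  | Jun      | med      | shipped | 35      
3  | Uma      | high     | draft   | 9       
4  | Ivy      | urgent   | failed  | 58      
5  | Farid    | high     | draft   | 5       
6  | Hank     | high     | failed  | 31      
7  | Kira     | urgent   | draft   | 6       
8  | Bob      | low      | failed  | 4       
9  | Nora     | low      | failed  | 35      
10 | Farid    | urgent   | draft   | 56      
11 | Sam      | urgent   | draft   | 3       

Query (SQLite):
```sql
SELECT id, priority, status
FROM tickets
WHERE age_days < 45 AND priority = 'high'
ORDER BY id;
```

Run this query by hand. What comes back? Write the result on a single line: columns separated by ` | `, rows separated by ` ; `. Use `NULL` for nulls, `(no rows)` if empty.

age_days < 45: ids {1, 2, 3, 5, 6, 7, 8, 9, 11}
priority = 'high': ids {3, 5, 6}
Combine with AND.

3 | high | draft ; 5 | high | draft ; 6 | high | failed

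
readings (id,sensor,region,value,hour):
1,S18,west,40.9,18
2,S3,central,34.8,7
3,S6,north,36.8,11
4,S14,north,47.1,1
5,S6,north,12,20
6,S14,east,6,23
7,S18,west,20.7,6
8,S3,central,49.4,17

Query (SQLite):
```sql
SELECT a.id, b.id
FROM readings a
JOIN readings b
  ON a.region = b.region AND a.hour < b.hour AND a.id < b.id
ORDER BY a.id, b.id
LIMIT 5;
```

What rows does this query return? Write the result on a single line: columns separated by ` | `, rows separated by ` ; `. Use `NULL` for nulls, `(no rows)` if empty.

2 | 8 ; 3 | 5 ; 4 | 5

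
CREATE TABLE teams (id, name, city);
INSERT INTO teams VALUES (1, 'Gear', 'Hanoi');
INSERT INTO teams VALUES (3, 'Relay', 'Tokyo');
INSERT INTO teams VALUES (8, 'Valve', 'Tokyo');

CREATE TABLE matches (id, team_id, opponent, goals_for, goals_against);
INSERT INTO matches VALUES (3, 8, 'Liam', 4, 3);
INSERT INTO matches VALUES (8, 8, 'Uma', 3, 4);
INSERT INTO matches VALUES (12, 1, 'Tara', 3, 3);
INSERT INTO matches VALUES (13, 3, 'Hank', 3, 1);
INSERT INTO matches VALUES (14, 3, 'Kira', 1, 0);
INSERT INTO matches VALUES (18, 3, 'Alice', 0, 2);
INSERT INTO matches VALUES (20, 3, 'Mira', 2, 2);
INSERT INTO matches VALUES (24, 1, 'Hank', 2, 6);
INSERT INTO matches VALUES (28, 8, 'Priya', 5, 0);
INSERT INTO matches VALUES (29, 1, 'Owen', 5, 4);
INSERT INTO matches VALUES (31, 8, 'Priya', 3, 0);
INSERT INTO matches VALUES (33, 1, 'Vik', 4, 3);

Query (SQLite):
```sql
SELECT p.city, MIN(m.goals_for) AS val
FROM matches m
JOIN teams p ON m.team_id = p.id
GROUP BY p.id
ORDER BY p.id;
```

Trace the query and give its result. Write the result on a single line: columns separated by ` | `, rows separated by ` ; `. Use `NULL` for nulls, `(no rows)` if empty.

Join each matches row to its teams via team_id.
Group joined rows by teams.id; compute MIN(m.goals_for) per group.
  1: ids {12, 24, 29, 33} → MIN(m.goals_for)=2
  3: ids {13, 14, 18, 20} → MIN(m.goals_for)=0
  8: ids {3, 8, 28, 31} → MIN(m.goals_for)=3

Hanoi | 2 ; Tokyo | 0 ; Tokyo | 3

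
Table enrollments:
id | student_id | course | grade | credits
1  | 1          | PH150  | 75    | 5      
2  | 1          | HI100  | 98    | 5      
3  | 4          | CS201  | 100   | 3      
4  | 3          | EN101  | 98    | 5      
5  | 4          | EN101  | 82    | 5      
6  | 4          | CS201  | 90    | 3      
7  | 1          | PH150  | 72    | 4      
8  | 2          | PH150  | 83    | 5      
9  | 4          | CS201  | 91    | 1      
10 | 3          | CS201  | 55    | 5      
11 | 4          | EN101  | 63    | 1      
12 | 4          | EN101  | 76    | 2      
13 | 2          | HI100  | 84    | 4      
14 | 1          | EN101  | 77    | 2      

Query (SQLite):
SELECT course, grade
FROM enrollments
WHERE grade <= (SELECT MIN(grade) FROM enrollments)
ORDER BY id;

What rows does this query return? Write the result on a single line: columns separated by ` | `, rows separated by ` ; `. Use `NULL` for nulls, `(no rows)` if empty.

Scalar subquery: MIN(grade) over all enrollments rows = 55.
Keep rows where grade <= that value.

CS201 | 55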